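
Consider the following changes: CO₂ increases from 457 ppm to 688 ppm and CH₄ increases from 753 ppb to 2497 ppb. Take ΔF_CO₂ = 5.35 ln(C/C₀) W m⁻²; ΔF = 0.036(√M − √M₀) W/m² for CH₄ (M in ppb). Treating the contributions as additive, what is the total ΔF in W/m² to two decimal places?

CO₂: 5.35 × ln(688/457) = 5.35 × ln(1.50547) = 5.35 × 0.40911 = 2.1887 W/m².
CH₄: 0.036 × (√2497 − √753) = 0.036 × (49.9700 − 27.4408) = 0.036 × 22.5292 = 0.8111 W/m².
Total ΔF = 2.1887 + 0.8111 = 2.9998 W/m².

ΔF = 3.00 W/m²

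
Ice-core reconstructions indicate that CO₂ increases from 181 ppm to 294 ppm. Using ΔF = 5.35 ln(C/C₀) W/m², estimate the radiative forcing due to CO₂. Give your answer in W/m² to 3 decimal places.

ΔF = 2.595 W/m²

CO₂: 5.35 × ln(294/181) = 5.35 × ln(1.62431) = 5.35 × 0.48508 = 2.5952 W/m².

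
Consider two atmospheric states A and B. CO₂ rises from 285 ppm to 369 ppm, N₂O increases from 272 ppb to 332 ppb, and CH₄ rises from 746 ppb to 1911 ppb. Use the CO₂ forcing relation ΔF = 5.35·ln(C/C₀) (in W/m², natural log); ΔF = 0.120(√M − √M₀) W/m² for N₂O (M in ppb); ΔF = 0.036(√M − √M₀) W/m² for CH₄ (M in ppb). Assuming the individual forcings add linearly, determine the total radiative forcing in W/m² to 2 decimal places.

CO₂: 5.35 × ln(369/285) = 5.35 × ln(1.29474) = 5.35 × 0.25831 = 1.3820 W/m².
N₂O: 0.120 × (√332 − √272) = 0.120 × (18.2209 − 16.4924) = 0.120 × 1.7285 = 0.2074 W/m².
CH₄: 0.036 × (√1911 − √746) = 0.036 × (43.7150 − 27.3130) = 0.036 × 16.4020 = 0.5905 W/m².
Total ΔF = 1.3820 + 0.2074 + 0.5905 = 2.1799 W/m².

ΔF = 2.18 W/m²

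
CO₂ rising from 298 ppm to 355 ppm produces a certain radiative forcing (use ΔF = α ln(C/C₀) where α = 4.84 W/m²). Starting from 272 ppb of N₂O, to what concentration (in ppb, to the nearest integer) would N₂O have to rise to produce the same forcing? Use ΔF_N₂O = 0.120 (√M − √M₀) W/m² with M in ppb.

M ≈ 555 ppb

CO₂ forcing: 4.84 × ln(355/298) = 4.84 × 0.175024 = 0.84712 W/m².
Set 0.120(√M − √272) = 0.84712: √M = 0.84712/0.120 + √272 = 7.0593 + 16.4924 = 23.5517.
M = (23.5517)² = 554.68 ppb.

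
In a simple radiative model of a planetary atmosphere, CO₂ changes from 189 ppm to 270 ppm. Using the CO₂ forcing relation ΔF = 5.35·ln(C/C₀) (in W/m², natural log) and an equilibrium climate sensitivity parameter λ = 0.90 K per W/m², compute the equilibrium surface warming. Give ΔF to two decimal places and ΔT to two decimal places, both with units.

CO₂: 5.35 × ln(270/189) = 5.35 × ln(1.42857) = 5.35 × 0.35667 = 1.9082 W/m².
ΔT = λ ΔF = 0.90 × 1.91 = 1.7190 K.

ΔF = 1.91 W/m²; ΔT = 1.72 K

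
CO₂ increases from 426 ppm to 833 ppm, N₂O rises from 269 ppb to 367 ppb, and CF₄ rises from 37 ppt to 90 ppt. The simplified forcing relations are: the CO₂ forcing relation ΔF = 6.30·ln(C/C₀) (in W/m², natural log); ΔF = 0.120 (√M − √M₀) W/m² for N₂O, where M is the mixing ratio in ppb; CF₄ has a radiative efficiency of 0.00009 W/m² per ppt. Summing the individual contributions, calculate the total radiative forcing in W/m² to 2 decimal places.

CO₂: 6.30 × ln(833/426) = 6.30 × ln(1.95540) = 6.30 × 0.67059 = 4.2247 W/m².
N₂O: 0.120 × (√367 − √269) = 0.120 × (19.1572 − 16.4012) = 0.120 × 2.7560 = 0.3307 W/m².
CF₄: ΔF = 0.00009 × (90 − 37) = 0.00009 × 53 = 0.0048 W/m².
Total ΔF = 4.2247 + 0.3307 + 0.0048 = 4.5602 W/m².

ΔF = 4.56 W/m²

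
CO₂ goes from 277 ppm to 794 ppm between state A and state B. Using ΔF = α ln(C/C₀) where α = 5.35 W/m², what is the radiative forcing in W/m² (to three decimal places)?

CO₂ absorption bands are partially saturated, so forcing scales with the logarithm of the concentration ratio.
CO₂: 5.35 × ln(794/277) = 5.35 × ln(2.86643) = 5.35 × 1.05307 = 5.6339 W/m².

ΔF = 5.634 W/m²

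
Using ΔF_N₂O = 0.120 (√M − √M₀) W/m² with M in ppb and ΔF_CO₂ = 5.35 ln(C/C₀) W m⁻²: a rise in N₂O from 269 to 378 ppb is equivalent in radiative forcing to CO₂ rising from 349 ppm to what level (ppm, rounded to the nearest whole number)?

N₂O forcing: 0.120 × (√378 − √269) = 0.120 × (19.4422 − 16.4012) = 0.120 × 3.0410 = 0.36492 W/m².
Set 5.35 ln(C/349) = 0.36492: ln(C/349) = 0.36492/5.35 = 0.06821, so C = 349 × e^0.06821 = 349 × 1.07059 = 373.64 ppm.

C ≈ 374 ppm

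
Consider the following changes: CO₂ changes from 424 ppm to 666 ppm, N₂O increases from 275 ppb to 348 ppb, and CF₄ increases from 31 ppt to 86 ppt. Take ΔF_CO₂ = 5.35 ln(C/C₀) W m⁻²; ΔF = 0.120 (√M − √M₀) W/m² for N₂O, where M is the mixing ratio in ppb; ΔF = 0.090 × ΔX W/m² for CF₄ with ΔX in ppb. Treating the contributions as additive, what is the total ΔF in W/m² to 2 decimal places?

ΔF = 2.67 W/m²

CO₂: 5.35 × ln(666/424) = 5.35 × ln(1.57075) = 5.35 × 0.45155 = 2.4158 W/m².
N₂O: 0.120 × (√348 − √275) = 0.120 × (18.6548 − 16.5831) = 0.120 × 2.0717 = 0.2486 W/m².
CF₄: Δ = 86 − 31 = 55 ppt = 0.055 ppb; ΔF = 0.090 × 0.055 = 0.0050 W/m².
Total ΔF = 2.4158 + 0.2486 + 0.0050 = 2.6694 W/m².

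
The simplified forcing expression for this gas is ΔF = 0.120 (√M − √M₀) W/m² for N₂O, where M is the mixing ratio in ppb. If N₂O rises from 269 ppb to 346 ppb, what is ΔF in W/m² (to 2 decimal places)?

N₂O: 0.120 × (√346 − √269) = 0.120 × (18.6011 − 16.4012) = 0.120 × 2.1999 = 0.2640 W/m².

ΔF = 0.26 W/m²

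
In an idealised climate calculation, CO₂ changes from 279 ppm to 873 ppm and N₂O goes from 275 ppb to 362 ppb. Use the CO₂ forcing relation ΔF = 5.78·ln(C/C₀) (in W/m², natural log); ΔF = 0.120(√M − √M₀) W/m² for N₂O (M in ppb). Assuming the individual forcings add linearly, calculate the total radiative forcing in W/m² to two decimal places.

CO₂: 5.78 × ln(873/279) = 5.78 × ln(3.12903) = 5.78 × 1.14072 = 6.5934 W/m².
N₂O: 0.120 × (√362 − √275) = 0.120 × (19.0263 − 16.5831) = 0.120 × 2.4432 = 0.2932 W/m².
Total ΔF = 6.5934 + 0.2932 = 6.8866 W/m².

ΔF = 6.89 W/m²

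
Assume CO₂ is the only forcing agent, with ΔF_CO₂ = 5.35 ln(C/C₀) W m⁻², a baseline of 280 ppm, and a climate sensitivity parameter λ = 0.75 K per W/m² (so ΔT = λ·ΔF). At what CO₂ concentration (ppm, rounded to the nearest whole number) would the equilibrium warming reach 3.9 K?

Required forcing: ΔF = ΔT/λ = 3.9/0.75 = 5.2000 W/m².
Then ln(C/280) = ΔF/5.35 = 5.2000/5.35 = 0.97196.
So C = 280 × e^0.97196 = 280 × 2.64312 = 740.07 ppm.

C ≈ 740 ppm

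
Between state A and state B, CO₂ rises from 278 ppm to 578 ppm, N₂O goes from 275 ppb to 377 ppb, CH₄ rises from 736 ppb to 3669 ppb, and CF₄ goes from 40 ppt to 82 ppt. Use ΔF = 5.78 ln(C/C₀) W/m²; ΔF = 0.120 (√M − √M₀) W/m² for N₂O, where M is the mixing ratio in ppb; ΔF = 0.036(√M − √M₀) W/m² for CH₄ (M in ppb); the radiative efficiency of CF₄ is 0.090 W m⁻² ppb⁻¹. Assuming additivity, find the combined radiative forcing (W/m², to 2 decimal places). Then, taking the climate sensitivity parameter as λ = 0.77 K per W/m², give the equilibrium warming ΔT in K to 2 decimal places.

ΔF = 5.78 W/m²; ΔT = 4.45 K

CO₂: 5.78 × ln(578/278) = 5.78 × ln(2.07914) = 5.78 × 0.73195 = 4.2307 W/m².
N₂O: 0.120 × (√377 − √275) = 0.120 × (19.4165 − 16.5831) = 0.120 × 2.8334 = 0.3400 W/m².
CH₄: 0.036 × (√3669 − √736) = 0.036 × (60.5723 − 27.1293) = 0.036 × 33.4430 = 1.2039 W/m².
CF₄: Δ = 82 − 40 = 42 ppt = 0.042 ppb; ΔF = 0.090 × 0.042 = 0.0038 W/m².
Total ΔF = 4.2307 + 0.3400 + 1.2039 + 0.0038 = 5.7784 W/m².
ΔT = λ ΔF = 0.77 × 5.78 = 4.4506 K.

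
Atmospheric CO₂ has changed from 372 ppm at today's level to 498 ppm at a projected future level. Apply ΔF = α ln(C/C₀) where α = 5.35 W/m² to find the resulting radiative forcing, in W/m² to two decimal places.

ΔF = 1.56 W/m²

CO₂: 5.35 × ln(498/372) = 5.35 × ln(1.33871) = 5.35 × 0.29171 = 1.5606 W/m².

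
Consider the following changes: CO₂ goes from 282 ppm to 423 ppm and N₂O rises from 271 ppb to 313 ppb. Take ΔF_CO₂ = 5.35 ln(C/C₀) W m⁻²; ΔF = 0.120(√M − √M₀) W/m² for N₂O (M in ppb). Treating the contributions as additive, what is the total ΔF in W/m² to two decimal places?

ΔF = 2.32 W/m²

CO₂: 5.35 × ln(423/282) = 5.35 × ln(1.50000) = 5.35 × 0.40547 = 2.1693 W/m².
N₂O: 0.120 × (√313 − √271) = 0.120 × (17.6918 − 16.4621) = 0.120 × 1.2297 = 0.1476 W/m².
Total ΔF = 2.1693 + 0.1476 = 2.3169 W/m².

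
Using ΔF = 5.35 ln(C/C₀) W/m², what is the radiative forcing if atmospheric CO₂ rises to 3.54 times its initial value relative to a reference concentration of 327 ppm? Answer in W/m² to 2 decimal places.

Because the forcing depends only on the ratio C/C₀, the initial concentration does not enter.
ΔF = 5.35 × ln(3.54) = 5.35 × 1.26413 = 6.7631 W/m².

ΔF = 6.76 W/m²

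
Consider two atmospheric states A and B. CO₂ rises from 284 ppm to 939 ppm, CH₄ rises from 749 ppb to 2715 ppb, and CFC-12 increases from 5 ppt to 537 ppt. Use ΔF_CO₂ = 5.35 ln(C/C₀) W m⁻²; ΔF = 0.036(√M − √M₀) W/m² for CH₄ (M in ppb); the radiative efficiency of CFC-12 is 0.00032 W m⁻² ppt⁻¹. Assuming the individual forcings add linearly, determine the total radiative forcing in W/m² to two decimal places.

ΔF = 7.46 W/m²

CO₂: 5.35 × ln(939/284) = 5.35 × ln(3.30634) = 5.35 × 1.19584 = 6.3977 W/m².
CH₄: 0.036 × (√2715 − √749) = 0.036 × (52.1057 − 27.3679) = 0.036 × 24.7378 = 0.8906 W/m².
CFC-12: ΔF = 0.00032 × (537 − 5) = 0.00032 × 532 = 0.1702 W/m².
Total ΔF = 6.3977 + 0.8906 + 0.1702 = 7.4585 W/m².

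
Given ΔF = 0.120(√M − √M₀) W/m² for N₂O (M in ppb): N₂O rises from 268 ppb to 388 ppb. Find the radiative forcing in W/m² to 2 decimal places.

N₂O: 0.120 × (√388 − √268) = 0.120 × (19.6977 − 16.3707) = 0.120 × 3.3270 = 0.3992 W/m².

ΔF = 0.40 W/m²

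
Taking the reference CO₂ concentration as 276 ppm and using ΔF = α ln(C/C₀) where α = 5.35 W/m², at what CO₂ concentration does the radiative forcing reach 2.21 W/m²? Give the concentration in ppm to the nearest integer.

C ≈ 417 ppm

Set 5.35 ln(C/276) = 2.21, so ln(C/276) = 2.21/5.35 = 0.41308.
Then C/276 = e^0.41308 = 1.51147, giving C = 276 × 1.51147 = 417.17 ppm.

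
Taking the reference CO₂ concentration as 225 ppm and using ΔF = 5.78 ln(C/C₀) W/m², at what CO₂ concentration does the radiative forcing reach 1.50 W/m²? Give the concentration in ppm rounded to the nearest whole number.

Set 5.78 ln(C/225) = 1.50, so ln(C/225) = 1.50/5.78 = 0.25952.
Then C/225 = e^0.25952 = 1.29631, giving C = 225 × 1.29631 = 291.67 ppm.

C ≈ 292 ppm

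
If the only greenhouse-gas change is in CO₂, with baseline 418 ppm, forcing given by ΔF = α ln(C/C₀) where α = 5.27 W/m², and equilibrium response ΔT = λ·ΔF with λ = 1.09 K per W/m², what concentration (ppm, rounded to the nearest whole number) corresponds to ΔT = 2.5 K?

C ≈ 646 ppm

Required forcing: ΔF = ΔT/λ = 2.5/1.09 = 2.2936 W/m².
Then ln(C/418) = ΔF/5.27 = 2.2936/5.27 = 0.43522.
So C = 418 × e^0.43522 = 418 × 1.54530 = 645.94 ppm.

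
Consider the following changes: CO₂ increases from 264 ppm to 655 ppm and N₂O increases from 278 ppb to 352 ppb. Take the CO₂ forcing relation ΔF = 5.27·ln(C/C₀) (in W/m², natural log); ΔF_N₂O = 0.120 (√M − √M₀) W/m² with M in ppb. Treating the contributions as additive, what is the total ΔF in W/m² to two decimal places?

CO₂: 5.27 × ln(655/264) = 5.27 × ln(2.48106) = 5.27 × 0.90869 = 4.7888 W/m².
N₂O: 0.120 × (√352 − √278) = 0.120 × (18.7617 − 16.6733) = 0.120 × 2.0884 = 0.2506 W/m².
Total ΔF = 4.7888 + 0.2506 = 5.0394 W/m².

ΔF = 5.04 W/m²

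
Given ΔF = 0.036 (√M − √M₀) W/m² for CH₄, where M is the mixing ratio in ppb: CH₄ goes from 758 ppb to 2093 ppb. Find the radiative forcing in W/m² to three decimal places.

ΔF = 0.656 W/m²

CH₄: 0.036 × (√2093 − √758) = 0.036 × (45.7493 − 27.5318) = 0.036 × 18.2175 = 0.6558 W/m².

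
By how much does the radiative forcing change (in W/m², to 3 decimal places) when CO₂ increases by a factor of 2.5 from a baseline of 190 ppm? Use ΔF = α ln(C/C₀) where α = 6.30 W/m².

ΔF = 5.773 W/m²

Because the forcing depends only on the ratio C/C₀, the initial concentration does not enter.
ΔF = 6.30 × ln(2.5) = 6.30 × 0.91629 = 5.7726 W/m².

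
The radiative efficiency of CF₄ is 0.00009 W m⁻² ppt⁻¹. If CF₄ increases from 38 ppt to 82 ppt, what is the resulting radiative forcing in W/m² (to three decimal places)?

CF₄: ΔF = 0.00009 × (82 − 38) = 0.00009 × 44 = 0.0040 W/m².

ΔF = 0.004 W/m²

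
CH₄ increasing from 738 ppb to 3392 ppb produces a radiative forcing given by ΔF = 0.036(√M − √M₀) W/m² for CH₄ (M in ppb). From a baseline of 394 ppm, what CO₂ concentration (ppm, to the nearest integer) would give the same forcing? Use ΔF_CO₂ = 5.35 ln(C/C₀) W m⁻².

CH₄ forcing: 0.036 × (√3392 − √738) = 0.036 × (58.2409 − 27.1662) = 0.036 × 31.0747 = 1.11869 W/m².
Set 5.35 ln(C/394) = 1.11869: ln(C/394) = 1.11869/5.35 = 0.20910, so C = 394 × e^0.20910 = 394 × 1.23257 = 485.63 ppm.

C ≈ 486 ppm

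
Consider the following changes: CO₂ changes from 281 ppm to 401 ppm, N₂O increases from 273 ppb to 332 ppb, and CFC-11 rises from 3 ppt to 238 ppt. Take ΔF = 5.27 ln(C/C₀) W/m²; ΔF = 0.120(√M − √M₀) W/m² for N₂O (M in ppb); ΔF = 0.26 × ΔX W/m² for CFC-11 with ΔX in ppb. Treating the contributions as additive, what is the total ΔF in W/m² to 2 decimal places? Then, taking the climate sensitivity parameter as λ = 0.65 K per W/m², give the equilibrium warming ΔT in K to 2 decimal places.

ΔF = 2.14 W/m²; ΔT = 1.39 K

CO₂: 5.27 × ln(401/281) = 5.27 × ln(1.42705) = 5.27 × 0.35561 = 1.8741 W/m².
N₂O: 0.120 × (√332 − √273) = 0.120 × (18.2209 − 16.5227) = 0.120 × 1.6982 = 0.2038 W/m².
CFC-11: Δ = 238 − 3 = 235 ppt = 0.235 ppb; ΔF = 0.26 × 0.235 = 0.0611 W/m².
Total ΔF = 1.8741 + 0.2038 + 0.0611 = 2.1390 W/m².
ΔT = λ ΔF = 0.65 × 2.14 = 1.3910 K.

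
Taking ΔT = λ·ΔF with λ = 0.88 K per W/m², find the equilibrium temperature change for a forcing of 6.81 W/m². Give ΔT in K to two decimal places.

ΔT = 5.99 K

ΔT = λ ΔF = 0.88 × 6.81 = 5.9928 K.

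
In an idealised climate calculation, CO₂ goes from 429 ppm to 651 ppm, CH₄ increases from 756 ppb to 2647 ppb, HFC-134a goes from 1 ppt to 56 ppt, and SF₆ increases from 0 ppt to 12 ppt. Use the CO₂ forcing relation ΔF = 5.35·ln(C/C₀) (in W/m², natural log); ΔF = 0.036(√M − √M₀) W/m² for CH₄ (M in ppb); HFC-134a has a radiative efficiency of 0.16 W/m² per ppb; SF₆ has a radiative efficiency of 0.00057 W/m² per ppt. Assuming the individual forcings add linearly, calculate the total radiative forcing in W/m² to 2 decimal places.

ΔF = 3.11 W/m²

CO₂: 5.35 × ln(651/429) = 5.35 × ln(1.51748) = 5.35 × 0.41705 = 2.2312 W/m².
CH₄: 0.036 × (√2647 − √756) = 0.036 × (51.4490 − 27.4955) = 0.036 × 23.9535 = 0.8623 W/m².
HFC-134a: Δ = 56 − 1 = 55 ppt = 0.055 ppb; ΔF = 0.16 × 0.055 = 0.0088 W/m².
SF₆: ΔF = 0.00057 × (12 − 0) = 0.00057 × 12 = 0.0068 W/m².
Total ΔF = 2.2312 + 0.8623 + 0.0088 + 0.0068 = 3.1091 W/m².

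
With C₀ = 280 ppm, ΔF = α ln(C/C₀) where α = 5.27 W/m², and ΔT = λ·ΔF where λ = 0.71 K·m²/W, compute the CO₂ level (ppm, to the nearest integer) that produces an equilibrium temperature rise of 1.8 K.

C ≈ 453 ppm

Required forcing: ΔF = ΔT/λ = 1.8/0.71 = 2.5352 W/m².
Then ln(C/280) = ΔF/5.27 = 2.5352/5.27 = 0.48106.
So C = 280 × e^0.48106 = 280 × 1.61779 = 452.98 ppm.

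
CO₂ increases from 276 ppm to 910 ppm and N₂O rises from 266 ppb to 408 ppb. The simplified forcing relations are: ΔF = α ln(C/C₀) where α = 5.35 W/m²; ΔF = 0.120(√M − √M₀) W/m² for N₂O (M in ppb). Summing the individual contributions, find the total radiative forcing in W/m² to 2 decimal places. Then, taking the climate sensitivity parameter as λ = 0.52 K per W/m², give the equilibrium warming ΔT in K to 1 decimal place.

ΔF = 6.85 W/m²; ΔT = 3.6 K

CO₂: 5.35 × ln(910/276) = 5.35 × ln(3.29710) = 5.35 × 1.19304 = 6.3828 W/m².
N₂O: 0.120 × (√408 − √266) = 0.120 × (20.1990 − 16.3095) = 0.120 × 3.8895 = 0.4667 W/m².
Total ΔF = 6.3828 + 0.4667 = 6.8495 W/m².
ΔT = λ ΔF = 0.52 × 6.85 = 3.5620 K.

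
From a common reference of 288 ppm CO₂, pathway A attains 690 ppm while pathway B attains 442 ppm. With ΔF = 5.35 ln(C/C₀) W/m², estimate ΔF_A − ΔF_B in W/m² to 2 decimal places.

ΔF_A = 5.35 ln(690/288) = 5.35 × 0.87373 = 4.6745 W/m².
ΔF_B = 5.35 ln(442/288) = 5.35 × 0.42835 = 2.2917 W/m².
Difference: 4.6745 − 2.2917 = 2.3828 W/m².

ΔF_A − ΔF_B = 2.38 W/m²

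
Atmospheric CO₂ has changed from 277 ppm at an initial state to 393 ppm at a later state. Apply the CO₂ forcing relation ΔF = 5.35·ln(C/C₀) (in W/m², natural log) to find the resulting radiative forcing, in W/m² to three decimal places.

ΔF = 1.871 W/m²

CO₂: 5.35 × ln(393/277) = 5.35 × ln(1.41877) = 5.35 × 0.34979 = 1.8714 W/m².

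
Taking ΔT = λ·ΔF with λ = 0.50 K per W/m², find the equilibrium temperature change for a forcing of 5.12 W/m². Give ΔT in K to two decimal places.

ΔT = 2.56 K

ΔT = λ ΔF = 0.50 × 5.12 = 2.5600 K.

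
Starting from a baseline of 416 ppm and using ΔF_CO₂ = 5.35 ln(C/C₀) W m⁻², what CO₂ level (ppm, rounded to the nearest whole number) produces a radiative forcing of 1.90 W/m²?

Set 5.35 ln(C/416) = 1.90, so ln(C/416) = 1.90/5.35 = 0.35514.
Then C/416 = e^0.35514 = 1.42638, giving C = 416 × 1.42638 = 593.37 ppm.

C ≈ 593 ppm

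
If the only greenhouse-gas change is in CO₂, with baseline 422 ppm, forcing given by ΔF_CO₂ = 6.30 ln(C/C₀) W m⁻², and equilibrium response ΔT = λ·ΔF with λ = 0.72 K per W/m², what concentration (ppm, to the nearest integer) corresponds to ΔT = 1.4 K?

Required forcing: ΔF = ΔT/λ = 1.4/0.72 = 1.9444 W/m².
Then ln(C/422) = ΔF/6.30 = 1.9444/6.30 = 0.30863.
So C = 422 × e^0.30863 = 422 × 1.36156 = 574.58 ppm.

C ≈ 575 ppm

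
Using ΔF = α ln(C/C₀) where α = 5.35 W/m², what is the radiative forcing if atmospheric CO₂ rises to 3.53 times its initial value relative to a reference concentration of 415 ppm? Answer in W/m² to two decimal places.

ΔF = 5.35 × ln(3.53) = 5.35 × 1.26130 = 6.7480 W/m².

ΔF = 6.75 W/m²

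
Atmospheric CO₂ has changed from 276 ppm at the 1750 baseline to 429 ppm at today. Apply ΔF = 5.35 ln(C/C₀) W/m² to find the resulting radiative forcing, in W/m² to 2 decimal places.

ΔF = 2.36 W/m²

CO₂ absorption bands are partially saturated, so forcing scales with the logarithm of the concentration ratio.
CO₂: 5.35 × ln(429/276) = 5.35 × ln(1.55435) = 5.35 × 0.44106 = 2.3597 W/m².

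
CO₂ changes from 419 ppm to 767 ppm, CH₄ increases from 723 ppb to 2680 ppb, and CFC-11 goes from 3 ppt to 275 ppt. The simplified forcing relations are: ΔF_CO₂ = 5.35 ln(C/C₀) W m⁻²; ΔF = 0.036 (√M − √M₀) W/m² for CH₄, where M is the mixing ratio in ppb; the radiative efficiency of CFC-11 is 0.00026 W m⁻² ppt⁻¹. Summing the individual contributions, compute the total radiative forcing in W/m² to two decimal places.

ΔF = 4.20 W/m²

CO₂: 5.35 × ln(767/419) = 5.35 × ln(1.83055) = 5.35 × 0.60462 = 3.2347 W/m².
CH₄: 0.036 × (√2680 − √723) = 0.036 × (51.7687 − 26.8887) = 0.036 × 24.8800 = 0.8957 W/m².
CFC-11: ΔF = 0.00026 × (275 − 3) = 0.00026 × 272 = 0.0707 W/m².
Total ΔF = 3.2347 + 0.8957 + 0.0707 = 4.2011 W/m².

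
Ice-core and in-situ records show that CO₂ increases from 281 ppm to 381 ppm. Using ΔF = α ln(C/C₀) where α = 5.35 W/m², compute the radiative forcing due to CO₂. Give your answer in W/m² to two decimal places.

CO₂: 5.35 × ln(381/281) = 5.35 × ln(1.35587) = 5.35 × 0.30444 = 1.6288 W/m².

ΔF = 1.63 W/m²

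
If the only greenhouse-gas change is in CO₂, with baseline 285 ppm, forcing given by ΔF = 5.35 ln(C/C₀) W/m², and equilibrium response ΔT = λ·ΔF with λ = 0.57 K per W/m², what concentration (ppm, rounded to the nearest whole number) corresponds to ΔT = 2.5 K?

Required forcing: ΔF = ΔT/λ = 2.5/0.57 = 4.3860 W/m².
Then ln(C/285) = ΔF/5.35 = 4.3860/5.35 = 0.81981.
So C = 285 × e^0.81981 = 285 × 2.27007 = 646.97 ppm.

C ≈ 647 ppm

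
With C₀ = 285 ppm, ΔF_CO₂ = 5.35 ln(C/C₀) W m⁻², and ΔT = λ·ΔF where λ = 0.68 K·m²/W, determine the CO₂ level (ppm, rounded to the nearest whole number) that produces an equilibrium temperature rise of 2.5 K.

C ≈ 567 ppm

Required forcing: ΔF = ΔT/λ = 2.5/0.68 = 3.6765 W/m².
Then ln(C/285) = ΔF/5.35 = 3.6765/5.35 = 0.68720.
So C = 285 × e^0.68720 = 285 × 1.98814 = 566.62 ppm.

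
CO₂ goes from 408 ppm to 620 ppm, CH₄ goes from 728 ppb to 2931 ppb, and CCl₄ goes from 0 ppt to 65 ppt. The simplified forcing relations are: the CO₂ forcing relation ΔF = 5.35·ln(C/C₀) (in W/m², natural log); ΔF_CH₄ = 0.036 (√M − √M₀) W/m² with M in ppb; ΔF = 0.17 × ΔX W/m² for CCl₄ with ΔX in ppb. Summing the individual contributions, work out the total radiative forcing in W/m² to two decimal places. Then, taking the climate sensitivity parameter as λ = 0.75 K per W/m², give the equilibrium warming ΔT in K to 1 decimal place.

CO₂: 5.35 × ln(620/408) = 5.35 × ln(1.51961) = 5.35 × 0.41845 = 2.2387 W/m².
CH₄: 0.036 × (√2931 − √728) = 0.036 × (54.1387 − 26.9815) = 0.036 × 27.1572 = 0.9777 W/m².
CCl₄: Δ = 65 − 0 = 65 ppt = 0.065 ppb; ΔF = 0.17 × 0.065 = 0.0111 W/m².
Total ΔF = 2.2387 + 0.9777 + 0.0111 = 3.2275 W/m².
ΔT = λ ΔF = 0.75 × 3.23 = 2.4225 K.

ΔF = 3.23 W/m²; ΔT = 2.4 K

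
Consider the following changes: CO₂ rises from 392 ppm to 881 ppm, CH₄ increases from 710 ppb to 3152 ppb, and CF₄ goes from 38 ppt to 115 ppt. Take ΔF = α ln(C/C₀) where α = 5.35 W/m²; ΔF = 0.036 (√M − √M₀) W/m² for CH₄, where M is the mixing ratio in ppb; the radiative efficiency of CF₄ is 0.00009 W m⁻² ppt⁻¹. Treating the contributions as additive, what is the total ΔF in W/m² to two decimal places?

CO₂: 5.35 × ln(881/392) = 5.35 × ln(2.24745) = 5.35 × 0.80980 = 4.3324 W/m².
CH₄: 0.036 × (√3152 − √710) = 0.036 × (56.1427 − 26.6458) = 0.036 × 29.4969 = 1.0619 W/m².
CF₄: ΔF = 0.00009 × (115 − 38) = 0.00009 × 77 = 0.0069 W/m².
Total ΔF = 4.3324 + 1.0619 + 0.0069 = 5.4012 W/m².

ΔF = 5.40 W/m²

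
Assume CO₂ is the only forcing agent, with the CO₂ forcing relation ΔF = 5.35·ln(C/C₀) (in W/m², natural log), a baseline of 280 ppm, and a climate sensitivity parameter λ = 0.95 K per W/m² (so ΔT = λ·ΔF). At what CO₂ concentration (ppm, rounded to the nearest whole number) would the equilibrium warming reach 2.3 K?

Required forcing: ΔF = ΔT/λ = 2.3/0.95 = 2.4211 W/m².
Then ln(C/280) = ΔF/5.35 = 2.4211/5.35 = 0.45254.
So C = 280 × e^0.45254 = 280 × 1.57230 = 440.24 ppm.

C ≈ 440 ppm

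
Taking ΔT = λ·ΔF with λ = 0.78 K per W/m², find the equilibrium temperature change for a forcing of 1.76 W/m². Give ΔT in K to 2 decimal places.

ΔT = λ ΔF = 0.78 × 1.76 = 1.3728 K.

ΔT = 1.37 K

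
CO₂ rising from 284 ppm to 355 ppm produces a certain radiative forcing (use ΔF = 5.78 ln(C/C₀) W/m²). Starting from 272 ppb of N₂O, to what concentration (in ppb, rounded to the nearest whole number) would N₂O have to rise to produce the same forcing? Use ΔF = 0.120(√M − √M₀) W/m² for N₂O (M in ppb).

M ≈ 742 ppb

CO₂ forcing: 5.78 × ln(355/284) = 5.78 × 0.223144 = 1.28977 W/m².
Set 0.120(√M − √272) = 1.28977: √M = 1.28977/0.120 + √272 = 10.7481 + 16.4924 = 27.2405.
M = (27.2405)² = 742.04 ppb.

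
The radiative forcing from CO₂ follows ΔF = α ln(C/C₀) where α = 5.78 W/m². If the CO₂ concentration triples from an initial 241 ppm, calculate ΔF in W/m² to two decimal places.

ΔF = 6.35 W/m²

Because the forcing depends only on the ratio C/C₀, the initial concentration does not enter.
ΔF = 5.78 × ln(3) = 5.78 × 1.09861 = 6.3500 W/m².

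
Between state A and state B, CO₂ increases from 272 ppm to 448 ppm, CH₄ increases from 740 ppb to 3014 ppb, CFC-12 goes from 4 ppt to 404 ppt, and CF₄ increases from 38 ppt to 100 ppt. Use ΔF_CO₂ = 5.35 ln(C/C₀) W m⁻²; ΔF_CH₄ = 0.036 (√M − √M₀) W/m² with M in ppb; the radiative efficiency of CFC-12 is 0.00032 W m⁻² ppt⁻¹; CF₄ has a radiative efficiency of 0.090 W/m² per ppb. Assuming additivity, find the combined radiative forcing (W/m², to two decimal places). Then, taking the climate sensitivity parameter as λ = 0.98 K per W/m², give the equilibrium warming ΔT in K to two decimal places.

ΔF = 3.80 W/m²; ΔT = 3.72 K

CO₂: 5.35 × ln(448/272) = 5.35 × ln(1.64706) = 5.35 × 0.49899 = 2.6696 W/m².
CH₄: 0.036 × (√3014 − √740) = 0.036 × (54.8999 − 27.2029) = 0.036 × 27.6970 = 0.9971 W/m².
CFC-12: ΔF = 0.00032 × (404 − 4) = 0.00032 × 400 = 0.1280 W/m².
CF₄: Δ = 100 − 38 = 62 ppt = 0.062 ppb; ΔF = 0.090 × 0.062 = 0.0056 W/m².
Total ΔF = 2.6696 + 0.9971 + 0.1280 + 0.0056 = 3.8003 W/m².
ΔT = λ ΔF = 0.98 × 3.80 = 3.7240 K.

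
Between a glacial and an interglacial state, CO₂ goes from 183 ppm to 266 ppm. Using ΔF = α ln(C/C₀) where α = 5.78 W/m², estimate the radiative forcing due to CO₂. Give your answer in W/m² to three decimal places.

CO₂: 5.78 × ln(266/183) = 5.78 × ln(1.45355) = 5.78 × 0.37401 = 2.1618 W/m².

ΔF = 2.162 W/m²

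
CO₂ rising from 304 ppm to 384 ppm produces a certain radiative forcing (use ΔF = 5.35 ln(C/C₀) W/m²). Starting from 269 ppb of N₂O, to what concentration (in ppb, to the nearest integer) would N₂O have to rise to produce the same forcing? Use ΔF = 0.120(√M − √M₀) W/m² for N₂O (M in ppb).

M ≈ 719 ppb

CO₂ forcing: 5.35 × ln(384/304) = 5.35 × 0.233615 = 1.24984 W/m².
Set 0.120(√M − √269) = 1.24984: √M = 1.24984/0.120 + √269 = 10.4153 + 16.4012 = 26.8165.
M = (26.8165)² = 719.12 ppb.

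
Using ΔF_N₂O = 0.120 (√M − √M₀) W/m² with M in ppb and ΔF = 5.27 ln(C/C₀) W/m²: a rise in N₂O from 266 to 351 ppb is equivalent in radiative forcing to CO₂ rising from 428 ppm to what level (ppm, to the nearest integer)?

N₂O forcing: 0.120 × (√351 − √266) = 0.120 × (18.7350 − 16.3095) = 0.120 × 2.4255 = 0.29106 W/m².
Set 5.27 ln(C/428) = 0.29106: ln(C/428) = 0.29106/5.27 = 0.05523, so C = 428 × e^0.05523 = 428 × 1.05678 = 452.30 ppm.

C ≈ 452 ppm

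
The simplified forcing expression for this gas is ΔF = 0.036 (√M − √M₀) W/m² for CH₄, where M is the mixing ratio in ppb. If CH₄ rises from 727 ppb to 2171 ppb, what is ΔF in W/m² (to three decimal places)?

ΔF = 0.707 W/m²

CH₄: 0.036 × (√2171 − √727) = 0.036 × (46.5940 − 26.9629) = 0.036 × 19.6311 = 0.7067 W/m².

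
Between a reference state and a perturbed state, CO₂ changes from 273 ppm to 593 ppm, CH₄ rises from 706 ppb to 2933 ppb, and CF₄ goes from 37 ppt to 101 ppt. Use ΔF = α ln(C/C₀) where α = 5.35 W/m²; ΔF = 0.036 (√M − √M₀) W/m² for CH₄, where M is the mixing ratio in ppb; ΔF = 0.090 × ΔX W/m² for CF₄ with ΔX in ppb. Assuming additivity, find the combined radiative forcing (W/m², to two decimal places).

ΔF = 5.15 W/m²

CO₂: 5.35 × ln(593/273) = 5.35 × ln(2.17216) = 5.35 × 0.77572 = 4.1501 W/m².
CH₄: 0.036 × (√2933 − √706) = 0.036 × (54.1572 − 26.5707) = 0.036 × 27.5865 = 0.9931 W/m².
CF₄: Δ = 101 − 37 = 64 ppt = 0.064 ppb; ΔF = 0.090 × 0.064 = 0.0058 W/m².
Total ΔF = 4.1501 + 0.9931 + 0.0058 = 5.1490 W/m².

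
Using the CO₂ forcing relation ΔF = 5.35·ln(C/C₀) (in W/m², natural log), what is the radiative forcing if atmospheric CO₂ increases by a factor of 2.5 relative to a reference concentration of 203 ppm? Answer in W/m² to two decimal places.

ΔF = 4.90 W/m²

ΔF = 5.35 × ln(2.5) = 5.35 × 0.91629 = 4.9022 W/m².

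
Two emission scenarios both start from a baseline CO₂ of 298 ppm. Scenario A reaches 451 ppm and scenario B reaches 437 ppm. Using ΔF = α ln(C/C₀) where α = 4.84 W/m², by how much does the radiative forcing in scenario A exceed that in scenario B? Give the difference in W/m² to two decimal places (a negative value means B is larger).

ΔF_A − ΔF_B = 0.15 W/m²

ΔF_A = 4.84 ln(451/298) = 4.84 × 0.41437 = 2.0056 W/m².
ΔF_B = 4.84 ln(437/298) = 4.84 × 0.38284 = 1.8529 W/m².
Difference: 2.0056 − 1.8529 = 0.1527 W/m².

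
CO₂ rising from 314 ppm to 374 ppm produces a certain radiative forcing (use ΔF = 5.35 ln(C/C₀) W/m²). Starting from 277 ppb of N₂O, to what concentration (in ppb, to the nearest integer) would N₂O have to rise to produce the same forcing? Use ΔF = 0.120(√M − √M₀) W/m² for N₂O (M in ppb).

M ≈ 597 ppb

CO₂ forcing: 5.35 × ln(374/314) = 5.35 × 0.174863 = 0.93552 W/m².
Set 0.120(√M − √277) = 0.93552: √M = 0.93552/0.120 + √277 = 7.7960 + 16.6433 = 24.4393.
M = (24.4393)² = 597.28 ppb.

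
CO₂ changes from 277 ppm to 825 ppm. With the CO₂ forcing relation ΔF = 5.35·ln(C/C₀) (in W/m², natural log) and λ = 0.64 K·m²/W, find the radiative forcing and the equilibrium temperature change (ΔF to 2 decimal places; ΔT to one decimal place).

ΔF = 5.84 W/m²; ΔT = 3.7 K

CO₂: 5.35 × ln(825/277) = 5.35 × ln(2.97834) = 5.35 × 1.09137 = 5.8388 W/m².
ΔT = λ ΔF = 0.64 × 5.84 = 3.7376 K.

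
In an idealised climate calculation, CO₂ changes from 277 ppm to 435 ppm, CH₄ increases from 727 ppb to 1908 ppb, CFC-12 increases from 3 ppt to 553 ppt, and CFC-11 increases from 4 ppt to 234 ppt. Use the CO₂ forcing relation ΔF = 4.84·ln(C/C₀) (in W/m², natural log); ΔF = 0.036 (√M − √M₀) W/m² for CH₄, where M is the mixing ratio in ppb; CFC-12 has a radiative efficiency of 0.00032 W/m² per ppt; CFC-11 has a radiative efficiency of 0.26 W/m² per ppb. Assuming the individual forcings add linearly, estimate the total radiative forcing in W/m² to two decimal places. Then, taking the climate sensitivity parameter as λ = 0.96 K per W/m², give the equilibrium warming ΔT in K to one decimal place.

ΔF = 3.02 W/m²; ΔT = 2.9 K

CO₂: 4.84 × ln(435/277) = 4.84 × ln(1.57040) = 4.84 × 0.45133 = 2.1844 W/m².
CH₄: 0.036 × (√1908 − √727) = 0.036 × (43.6807 − 26.9629) = 0.036 × 16.7178 = 0.6018 W/m².
CFC-12: ΔF = 0.00032 × (553 − 3) = 0.00032 × 550 = 0.1760 W/m².
CFC-11: Δ = 234 − 4 = 230 ppt = 0.230 ppb; ΔF = 0.26 × 0.230 = 0.0598 W/m².
Total ΔF = 2.1844 + 0.6018 + 0.1760 + 0.0598 = 3.0220 W/m².
ΔT = λ ΔF = 0.96 × 3.02 = 2.8992 K.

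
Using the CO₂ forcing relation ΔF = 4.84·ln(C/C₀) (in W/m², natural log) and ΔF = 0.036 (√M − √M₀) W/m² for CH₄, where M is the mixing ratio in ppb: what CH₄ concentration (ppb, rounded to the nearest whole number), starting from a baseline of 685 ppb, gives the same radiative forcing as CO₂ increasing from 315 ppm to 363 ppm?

CO₂ forcing: 4.84 × ln(363/315) = 4.84 × 0.141830 = 0.68646 W/m².
Set 0.036(√M − √685) = 0.68646: √M = 0.68646/0.036 + √685 = 19.0683 + 26.1725 = 45.2408.
M = (45.2408)² = 2046.73 ppb.

M ≈ 2047 ppb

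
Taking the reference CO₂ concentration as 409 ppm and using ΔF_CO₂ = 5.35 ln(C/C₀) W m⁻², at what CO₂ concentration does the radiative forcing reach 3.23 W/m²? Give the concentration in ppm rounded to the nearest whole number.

Set 5.35 ln(C/409) = 3.23, so ln(C/409) = 3.23/5.35 = 0.60374.
Then C/409 = e^0.60374 = 1.82895, giving C = 409 × 1.82895 = 748.04 ppm.

C ≈ 748 ppm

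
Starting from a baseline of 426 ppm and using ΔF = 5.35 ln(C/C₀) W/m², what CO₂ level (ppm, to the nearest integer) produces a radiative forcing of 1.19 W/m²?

Set 5.35 ln(C/426) = 1.19, so ln(C/426) = 1.19/5.35 = 0.22243.
Then C/426 = e^0.22243 = 1.24911, giving C = 426 × 1.24911 = 532.12 ppm.

C ≈ 532 ppm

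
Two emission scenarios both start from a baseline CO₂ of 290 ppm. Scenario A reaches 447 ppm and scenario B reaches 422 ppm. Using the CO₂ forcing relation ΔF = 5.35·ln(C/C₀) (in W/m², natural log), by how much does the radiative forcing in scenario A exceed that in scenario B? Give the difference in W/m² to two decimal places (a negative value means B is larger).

ΔF_A − ΔF_B = 0.31 W/m²

ΔF_A = 5.35 ln(447/290) = 5.35 × 0.43268 = 2.3148 W/m².
ΔF_B = 5.35 ln(422/290) = 5.35 × 0.37512 = 2.0069 W/m².
Difference: 2.3148 − 2.0069 = 0.3079 W/m².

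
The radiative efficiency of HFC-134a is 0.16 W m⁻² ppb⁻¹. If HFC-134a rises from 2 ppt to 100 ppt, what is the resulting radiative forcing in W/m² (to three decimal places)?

ΔF = 0.016 W/m²

HFC-134a: Δ = 100 − 2 = 98 ppt = 0.098 ppb; ΔF = 0.16 × 0.098 = 0.0157 W/m².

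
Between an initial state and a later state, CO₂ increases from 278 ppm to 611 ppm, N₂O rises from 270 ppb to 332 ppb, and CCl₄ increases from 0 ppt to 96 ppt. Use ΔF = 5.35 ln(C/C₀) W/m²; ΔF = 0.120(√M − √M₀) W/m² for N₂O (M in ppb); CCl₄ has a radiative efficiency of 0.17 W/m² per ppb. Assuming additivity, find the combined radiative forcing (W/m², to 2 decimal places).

ΔF = 4.44 W/m²

CO₂: 5.35 × ln(611/278) = 5.35 × ln(2.19784) = 5.35 × 0.78748 = 4.2130 W/m².
N₂O: 0.120 × (√332 − √270) = 0.120 × (18.2209 − 16.4317) = 0.120 × 1.7892 = 0.2147 W/m².
CCl₄: Δ = 96 − 0 = 96 ppt = 0.096 ppb; ΔF = 0.17 × 0.096 = 0.0163 W/m².
Total ΔF = 4.2130 + 0.2147 + 0.0163 = 4.4440 W/m².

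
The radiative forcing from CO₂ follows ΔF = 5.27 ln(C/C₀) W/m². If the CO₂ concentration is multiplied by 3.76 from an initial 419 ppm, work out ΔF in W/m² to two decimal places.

ΔF = 5.27 × ln(3.76) = 5.27 × 1.32442 = 6.9797 W/m².

ΔF = 6.98 W/m²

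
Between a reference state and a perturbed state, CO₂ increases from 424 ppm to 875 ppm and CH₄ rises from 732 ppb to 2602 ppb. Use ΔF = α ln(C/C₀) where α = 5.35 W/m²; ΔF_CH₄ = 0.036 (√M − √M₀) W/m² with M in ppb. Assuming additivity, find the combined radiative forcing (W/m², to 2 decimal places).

CO₂: 5.35 × ln(875/424) = 5.35 × ln(2.06368) = 5.35 × 0.72449 = 3.8760 W/m².
CH₄: 0.036 × (√2602 − √732) = 0.036 × (51.0098 − 27.0555) = 0.036 × 23.9543 = 0.8624 W/m².
Total ΔF = 3.8760 + 0.8624 = 4.7384 W/m².

ΔF = 4.74 W/m²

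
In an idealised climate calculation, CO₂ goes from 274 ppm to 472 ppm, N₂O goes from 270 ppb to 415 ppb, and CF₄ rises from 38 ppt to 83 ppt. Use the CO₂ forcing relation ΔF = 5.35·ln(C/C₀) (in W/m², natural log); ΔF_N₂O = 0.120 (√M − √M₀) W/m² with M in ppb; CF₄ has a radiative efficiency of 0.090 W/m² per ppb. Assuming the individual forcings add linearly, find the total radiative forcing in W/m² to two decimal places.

CO₂: 5.35 × ln(472/274) = 5.35 × ln(1.72263) = 5.35 × 0.54385 = 2.9096 W/m².
N₂O: 0.120 × (√415 − √270) = 0.120 × (20.3715 − 16.4317) = 0.120 × 3.9398 = 0.4728 W/m².
CF₄: Δ = 83 − 38 = 45 ppt = 0.045 ppb; ΔF = 0.090 × 0.045 = 0.0041 W/m².
Total ΔF = 2.9096 + 0.4728 + 0.0041 = 3.3865 W/m².

ΔF = 3.39 W/m²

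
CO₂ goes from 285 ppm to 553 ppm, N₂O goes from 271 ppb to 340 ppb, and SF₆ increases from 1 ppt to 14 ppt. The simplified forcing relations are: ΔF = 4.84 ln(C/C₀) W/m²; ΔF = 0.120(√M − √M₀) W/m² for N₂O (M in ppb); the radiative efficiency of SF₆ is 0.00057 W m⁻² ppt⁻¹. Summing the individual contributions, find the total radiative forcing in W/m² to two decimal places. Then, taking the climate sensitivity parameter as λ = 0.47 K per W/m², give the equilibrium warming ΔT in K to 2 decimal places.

CO₂: 4.84 × ln(553/285) = 4.84 × ln(1.94035) = 4.84 × 0.66287 = 3.2083 W/m².
N₂O: 0.120 × (√340 − √271) = 0.120 × (18.4391 − 16.4621) = 0.120 × 1.9770 = 0.2372 W/m².
SF₆: ΔF = 0.00057 × (14 − 1) = 0.00057 × 13 = 0.0074 W/m².
Total ΔF = 3.2083 + 0.2372 + 0.0074 = 3.4529 W/m².
ΔT = λ ΔF = 0.47 × 3.45 = 1.6215 K.

ΔF = 3.45 W/m²; ΔT = 1.62 K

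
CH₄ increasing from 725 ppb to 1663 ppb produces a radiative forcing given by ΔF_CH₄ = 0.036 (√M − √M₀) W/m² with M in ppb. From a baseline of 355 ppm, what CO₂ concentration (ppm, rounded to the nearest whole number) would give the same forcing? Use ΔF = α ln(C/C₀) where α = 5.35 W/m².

CH₄ forcing: 0.036 × (√1663 − √725) = 0.036 × (40.7799 − 26.9258) = 0.036 × 13.8541 = 0.49875 W/m².
Set 5.35 ln(C/355) = 0.49875: ln(C/355) = 0.49875/5.35 = 0.09322, so C = 355 × e^0.09322 = 355 × 1.09770 = 389.68 ppm.

C ≈ 390 ppm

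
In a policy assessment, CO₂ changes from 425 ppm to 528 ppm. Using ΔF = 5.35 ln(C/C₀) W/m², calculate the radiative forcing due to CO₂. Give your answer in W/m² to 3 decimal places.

ΔF = 1.161 W/m²

CO₂ absorption bands are partially saturated, so forcing scales with the logarithm of the concentration ratio.
CO₂: 5.35 × ln(528/425) = 5.35 × ln(1.24235) = 5.35 × 0.21700 = 1.1610 W/m².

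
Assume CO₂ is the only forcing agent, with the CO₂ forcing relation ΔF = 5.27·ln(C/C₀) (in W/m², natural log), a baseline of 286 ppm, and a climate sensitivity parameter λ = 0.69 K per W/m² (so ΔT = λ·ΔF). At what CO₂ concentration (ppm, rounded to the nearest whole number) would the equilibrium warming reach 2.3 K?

Required forcing: ΔF = ΔT/λ = 2.3/0.69 = 3.3333 W/m².
Then ln(C/286) = ΔF/5.27 = 3.3333/5.27 = 0.63250.
So C = 286 × e^0.63250 = 286 × 1.88231 = 538.34 ppm.

C ≈ 538 ppm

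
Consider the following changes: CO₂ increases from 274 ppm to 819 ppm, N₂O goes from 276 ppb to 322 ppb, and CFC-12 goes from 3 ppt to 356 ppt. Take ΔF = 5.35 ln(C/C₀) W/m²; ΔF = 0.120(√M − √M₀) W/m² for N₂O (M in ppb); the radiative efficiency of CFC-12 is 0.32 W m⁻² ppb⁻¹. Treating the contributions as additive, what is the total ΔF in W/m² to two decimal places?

ΔF = 6.13 W/m²

CO₂: 5.35 × ln(819/274) = 5.35 × ln(2.98905) = 5.35 × 1.09496 = 5.8580 W/m².
N₂O: 0.120 × (√322 − √276) = 0.120 × (17.9444 − 16.6132) = 0.120 × 1.3312 = 0.1597 W/m².
CFC-12: Δ = 356 − 3 = 353 ppt = 0.353 ppb; ΔF = 0.32 × 0.353 = 0.1130 W/m².
Total ΔF = 5.8580 + 0.1597 + 0.1130 = 6.1307 W/m².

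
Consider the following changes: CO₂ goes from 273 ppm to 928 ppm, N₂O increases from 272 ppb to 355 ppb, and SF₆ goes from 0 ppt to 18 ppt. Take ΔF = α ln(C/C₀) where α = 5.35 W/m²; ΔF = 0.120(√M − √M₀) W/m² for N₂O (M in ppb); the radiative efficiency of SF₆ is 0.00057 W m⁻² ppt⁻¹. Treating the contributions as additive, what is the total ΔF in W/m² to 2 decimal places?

CO₂: 5.35 × ln(928/273) = 5.35 × ln(3.39927) = 5.35 × 1.22356 = 6.5460 W/m².
N₂O: 0.120 × (√355 − √272) = 0.120 × (18.8414 − 16.4924) = 0.120 × 2.3490 = 0.2819 W/m².
SF₆: ΔF = 0.00057 × (18 − 0) = 0.00057 × 18 = 0.0103 W/m².
Total ΔF = 6.5460 + 0.2819 + 0.0103 = 6.8382 W/m².

ΔF = 6.84 W/m²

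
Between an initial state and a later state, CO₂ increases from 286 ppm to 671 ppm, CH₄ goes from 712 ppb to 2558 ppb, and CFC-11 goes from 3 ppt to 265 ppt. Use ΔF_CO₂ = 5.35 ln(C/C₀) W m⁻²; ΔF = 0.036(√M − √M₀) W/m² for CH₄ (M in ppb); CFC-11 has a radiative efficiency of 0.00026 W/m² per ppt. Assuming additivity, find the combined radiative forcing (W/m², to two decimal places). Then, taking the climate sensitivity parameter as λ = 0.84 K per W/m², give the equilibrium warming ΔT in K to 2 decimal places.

CO₂: 5.35 × ln(671/286) = 5.35 × ln(2.34615) = 5.35 × 0.85278 = 4.5624 W/m².
CH₄: 0.036 × (√2558 − √712) = 0.036 × (50.5767 − 26.6833) = 0.036 × 23.8934 = 0.8602 W/m².
CFC-11: ΔF = 0.00026 × (265 − 3) = 0.00026 × 262 = 0.0681 W/m².
Total ΔF = 4.5624 + 0.8602 + 0.0681 = 5.4907 W/m².
ΔT = λ ΔF = 0.84 × 5.49 = 4.6116 K.

ΔF = 5.49 W/m²; ΔT = 4.61 K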